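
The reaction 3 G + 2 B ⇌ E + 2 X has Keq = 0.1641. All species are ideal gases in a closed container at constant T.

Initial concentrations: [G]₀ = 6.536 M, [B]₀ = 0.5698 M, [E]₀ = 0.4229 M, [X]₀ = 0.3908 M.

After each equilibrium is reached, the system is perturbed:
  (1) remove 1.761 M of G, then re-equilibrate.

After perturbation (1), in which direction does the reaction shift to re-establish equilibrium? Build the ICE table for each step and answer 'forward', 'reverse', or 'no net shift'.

Q₀ = 7.1247e-04 vs Keq = 0.1641 ⇒ Q<K, forward
Step 1:
                    G           B           E           X
  Initial       6.536      0.5698      0.4229      0.3908
  Change      -0.6775     -0.4517      0.2258      0.4517
  Equil         5.858      0.1181      0.6487      0.8425
  solve Keq expr → x = 0.2258; check Q = 0.1641
Then remove 1.761 M of G.
Step 2:
                    G           B           E           X
  Initial       4.097      0.1181      0.6487      0.8425
  Change      0.08912     0.05941    -0.02971    -0.05941
  Equil         4.187      0.1775       0.619      0.7831
  solve Keq expr → x = -0.02971; check Q = 0.1641

Direction: reverse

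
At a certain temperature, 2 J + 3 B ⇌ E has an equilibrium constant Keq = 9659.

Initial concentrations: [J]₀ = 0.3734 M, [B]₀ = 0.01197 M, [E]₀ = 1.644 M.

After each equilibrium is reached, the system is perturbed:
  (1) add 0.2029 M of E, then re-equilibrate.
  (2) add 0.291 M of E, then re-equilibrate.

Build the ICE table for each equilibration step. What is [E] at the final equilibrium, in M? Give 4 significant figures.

Q₀ = 6.8750e+06 vs Keq = 9659 ⇒ Q>K, reverse
Step 1:
                   J          B          E
  I           0.3734    0.01197      1.644
  C          0.05651    0.08476   -0.02825
  E           0.4299    0.09673      1.616
  solve Keq expr → x = -0.02825; check Q = 9659
Then add 0.2029 M of E.
Step 2:
                   J          B          E
  I           0.4299    0.09673      1.819
  C         0.002337   0.003506  -0.001169
  E           0.4322     0.1002      1.817
  solve Keq expr → x = -0.001169; check Q = 9659
Then add 0.291 M of E.
Step 3:
                   J          B          E
  I           0.4322     0.1002      2.108
  C         0.003047    0.00457  -0.001523
  E           0.4353     0.1048      2.107
  solve Keq expr → x = -0.001523; check Q = 9659

[E]_eq = 2.107 M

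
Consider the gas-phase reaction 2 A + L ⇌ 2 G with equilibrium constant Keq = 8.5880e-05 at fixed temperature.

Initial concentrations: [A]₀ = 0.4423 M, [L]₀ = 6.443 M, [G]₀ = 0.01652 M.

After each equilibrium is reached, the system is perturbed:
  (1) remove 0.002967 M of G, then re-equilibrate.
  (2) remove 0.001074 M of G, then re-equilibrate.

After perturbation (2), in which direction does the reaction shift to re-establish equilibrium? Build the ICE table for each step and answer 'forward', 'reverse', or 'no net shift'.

Direction: forward

Q₀ = 2.1652e-04 vs Keq = 8.5880e-05 ⇒ Q>K, reverse
Step 1:
                  A         L         G
  I          0.4423     6.443   0.01652
  C        0.005973  0.002986 -0.005973
  E          0.4483     6.446   0.01055
  solve Keq expr → x = -0.002986; check Q = 8.5880e-05
Then remove 0.002967 M of G.
Step 2:
                  A         L         G
  I          0.4483     6.446   0.00758
  C       -0.002898 -0.001449  0.002898
  E          0.4454     6.445   0.01048
  solve Keq expr → x = 0.001449; check Q = 8.5880e-05
Then remove 0.001074 M of G.
Step 3:
                  A         L         G
  I          0.4454     6.445  0.009404
  C       -0.001049 -5.2445e-04  0.001049
  E          0.4443     6.444   0.01045
  solve Keq expr → x = 5.2445e-04; check Q = 8.5880e-05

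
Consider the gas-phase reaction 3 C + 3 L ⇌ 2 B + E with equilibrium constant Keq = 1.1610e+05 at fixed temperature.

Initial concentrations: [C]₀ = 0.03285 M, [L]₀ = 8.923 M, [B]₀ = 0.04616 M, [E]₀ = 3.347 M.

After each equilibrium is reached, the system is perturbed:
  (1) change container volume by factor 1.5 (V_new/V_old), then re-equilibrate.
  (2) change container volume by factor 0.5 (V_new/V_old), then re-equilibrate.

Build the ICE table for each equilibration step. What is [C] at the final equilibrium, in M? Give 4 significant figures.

[C]_eq = 5.7392e-04 M

Q₀ = 0.2832 vs Keq = 1.1610e+05 ⇒ Q<K, forward
Step 1:
                    C           L           B           E
  I           0.03285       8.923     0.04616       3.347
  C          -0.03228    -0.03228     0.02152     0.01076
  E        5.7337e-04       8.891     0.06768       3.358
  solve Keq expr → x = 0.01076; check Q = 1.1610e+05
Then change container volume by factor 1.5 (V_new/V_old).
Step 2:
                    C           L           B           E
  I        3.8224e-04       5.927     0.04512       2.239
  C        1.9002e-04  1.9002e-04 -1.2668e-04 -6.3342e-05
  E        5.7227e-04       5.927     0.04499       2.238
  solve Keq expr → x = -6.3342e-05; check Q = 1.1610e+05
Then change container volume by factor 0.5 (V_new/V_old).
Step 3:
                    C           L           B           E
  I          0.001145       11.85     0.08998       4.477
  C       -5.7062e-04 -5.7062e-04  3.8041e-04  1.9021e-04
  E        5.7392e-04       11.85     0.09036       4.477
  solve Keq expr → x = 1.9021e-04; check Q = 1.1610e+05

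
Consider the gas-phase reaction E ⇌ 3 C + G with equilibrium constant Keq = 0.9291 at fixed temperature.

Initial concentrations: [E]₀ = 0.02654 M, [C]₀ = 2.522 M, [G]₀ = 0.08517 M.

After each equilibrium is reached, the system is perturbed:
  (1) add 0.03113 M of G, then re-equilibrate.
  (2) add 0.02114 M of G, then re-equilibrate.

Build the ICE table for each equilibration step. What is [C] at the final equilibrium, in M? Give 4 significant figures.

Q₀ = 51.48 vs Keq = 0.9291 ⇒ Q>K, reverse
Step 1:
                    E           C           G
  init        0.02654       2.522     0.08517
  Δ           0.07715     -0.2315    -0.07715
  eq           0.1037       2.291    0.008017
  solve Keq expr → x = -0.07715; check Q = 0.9291
Then add 0.03113 M of G.
Step 2:
                    E           C           G
  init         0.1037       2.291     0.03915
  Δ           0.02779    -0.08336    -0.02779
  eq           0.1315       2.207     0.01136
  solve Keq expr → x = -0.02779; check Q = 0.9291
Then add 0.02114 M of G.
Step 3:
                    E           C           G
  init         0.1315       2.207      0.0325
  Δ           0.01851    -0.05553    -0.01851
  eq             0.15       2.152     0.01399
  solve Keq expr → x = -0.01851; check Q = 0.9291

[C]_eq = 2.152 M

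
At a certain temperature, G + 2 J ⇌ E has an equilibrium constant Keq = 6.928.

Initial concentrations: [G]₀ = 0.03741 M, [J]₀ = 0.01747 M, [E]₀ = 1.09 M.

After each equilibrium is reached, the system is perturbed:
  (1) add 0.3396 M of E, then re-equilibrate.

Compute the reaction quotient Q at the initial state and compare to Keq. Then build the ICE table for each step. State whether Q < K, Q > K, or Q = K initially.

Q₀ = 9.5467e+04; Q > K (proceeds reverse)

Q₀ = 9.5467e+04 vs Keq = 6.928 ⇒ Q>K, reverse
Step 1:
                    G           J           E
  Initial     0.03741     0.01747        1.09
  Change       0.2889      0.5778     -0.2889
  Equil        0.3263      0.5953      0.8011
  solve Keq expr → x = -0.2889; check Q = 6.928
Then add 0.3396 M of E.
Step 2:
                    G           J           E
  Initial      0.3263      0.5953       1.141
  Change      0.03479     0.06959    -0.03479
  Equil        0.3611      0.6649       1.106
  solve Keq expr → x = -0.03479; check Q = 6.928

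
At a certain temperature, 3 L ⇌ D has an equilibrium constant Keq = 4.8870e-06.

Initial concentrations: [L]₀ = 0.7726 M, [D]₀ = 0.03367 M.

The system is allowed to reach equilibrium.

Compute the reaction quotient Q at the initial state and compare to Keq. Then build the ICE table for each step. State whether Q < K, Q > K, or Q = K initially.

Q₀ = 0.07301; Q > K (proceeds reverse)

Q₀ = 0.07301 vs Keq = 4.8870e-06 ⇒ Q>K, reverse
Step 1:
                   L          D
  I           0.7726    0.03367
  C            0.101   -0.03367
  E           0.8736 3.2582e-06
  solve Keq expr → x = -0.03367; check Q = 4.8870e-06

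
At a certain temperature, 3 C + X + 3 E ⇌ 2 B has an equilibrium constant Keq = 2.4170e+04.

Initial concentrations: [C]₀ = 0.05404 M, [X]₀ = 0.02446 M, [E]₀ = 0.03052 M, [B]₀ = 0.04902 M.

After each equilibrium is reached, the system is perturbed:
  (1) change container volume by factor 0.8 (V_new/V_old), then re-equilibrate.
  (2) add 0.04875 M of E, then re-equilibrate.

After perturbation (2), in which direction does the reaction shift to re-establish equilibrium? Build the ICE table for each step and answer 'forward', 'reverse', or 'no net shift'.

Direction: forward

Q₀ = 2.1897e+07 vs Keq = 2.4170e+04 ⇒ Q>K, reverse
Step 1:
                    C           X           E           B
  Initial     0.05404     0.02446     0.03052     0.04902
  Change      0.04434     0.01478     0.04434    -0.02956
  Equil       0.09838     0.03924     0.07486     0.01946
  solve Keq expr → x = -0.01478; check Q = 2.4170e+04
Then change container volume by factor 0.8 (V_new/V_old).
Step 2:
                    C           X           E           B
  Initial       0.123     0.04905     0.09357     0.02433
  Change    -0.009711   -0.003237   -0.009711    0.006474
  Equil        0.1133     0.04581     0.08386      0.0308
  solve Keq expr → x = 0.003237; check Q = 2.4170e+04
Then add 0.04875 M of E.
Step 3:
                    C           X           E           B
  Initial      0.1133     0.04581      0.1326      0.0308
  Change     -0.01408   -0.004692    -0.01408    0.009385
  Equil       0.09918     0.04112      0.1185     0.04019
  solve Keq expr → x = 0.004692; check Q = 2.4170e+04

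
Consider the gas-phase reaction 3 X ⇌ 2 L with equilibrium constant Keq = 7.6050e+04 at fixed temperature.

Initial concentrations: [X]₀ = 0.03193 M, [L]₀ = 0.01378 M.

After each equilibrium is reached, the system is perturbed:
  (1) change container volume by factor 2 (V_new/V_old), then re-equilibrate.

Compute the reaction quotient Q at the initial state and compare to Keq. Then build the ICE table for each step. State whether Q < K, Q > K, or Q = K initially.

Q₀ = 5.833; Q < K (proceeds forward)

Q₀ = 5.833 vs Keq = 7.6050e+04 ⇒ Q<K, forward
Step 1:
                    X           L
  init        0.03193     0.01378
  Δ          -0.02948     0.01965
  eq          0.00245     0.03343
  solve Keq expr → x = 0.009827; check Q = 7.6050e+04
Then change container volume by factor 2 (V_new/V_old).
Step 2:
                    X           L
  init       0.001225     0.01672
  Δ        3.0578e-04 -2.0385e-04
  eq         0.001531     0.01651
  solve Keq expr → x = -1.0193e-04; check Q = 7.6050e+04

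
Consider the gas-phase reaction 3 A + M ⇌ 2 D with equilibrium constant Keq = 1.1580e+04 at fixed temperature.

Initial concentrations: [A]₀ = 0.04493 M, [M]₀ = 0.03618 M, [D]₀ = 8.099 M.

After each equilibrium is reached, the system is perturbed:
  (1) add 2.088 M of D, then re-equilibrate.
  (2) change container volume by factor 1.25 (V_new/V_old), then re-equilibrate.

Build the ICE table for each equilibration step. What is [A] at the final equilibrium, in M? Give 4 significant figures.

[A]_eq = 0.3455 M

Q₀ = 1.9989e+07 vs Keq = 1.1580e+04 ⇒ Q>K, reverse
Step 1:
                    A           M           D
  init        0.04493     0.03618       8.099
  Δ            0.2968     0.09893     -0.1979
  eq           0.3417      0.1351       7.901
  solve Keq expr → x = -0.09893; check Q = 1.1580e+04
Then add 2.088 M of D.
Step 2:
                    A           M           D
  init         0.3417      0.1351       9.989
  Δ           0.04367     0.01456    -0.02911
  eq           0.3854      0.1497        9.96
  solve Keq expr → x = -0.01456; check Q = 1.1580e+04
Then change container volume by factor 1.25 (V_new/V_old).
Step 3:
                    A           M           D
  init         0.3083      0.1197       7.968
  Δ           0.03718     0.01239    -0.02479
  eq           0.3455      0.1321       7.943
  solve Keq expr → x = -0.01239; check Q = 1.1580e+04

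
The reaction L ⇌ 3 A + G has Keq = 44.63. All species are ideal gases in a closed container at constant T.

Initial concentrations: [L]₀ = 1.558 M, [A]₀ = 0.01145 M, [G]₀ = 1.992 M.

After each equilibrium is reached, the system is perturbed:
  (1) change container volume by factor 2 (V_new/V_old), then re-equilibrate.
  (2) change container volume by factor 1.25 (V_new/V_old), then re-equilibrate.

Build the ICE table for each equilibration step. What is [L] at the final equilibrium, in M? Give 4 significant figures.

[L]_eq = 0.1089 M

Q₀ = 1.9193e-06 vs Keq = 44.63 ⇒ Q<K, forward
Step 1:
                  L         A         G
  I           1.558   0.01145     1.992
  C         -0.7732      2.32    0.7732
  E          0.7848     2.331     2.765
  solve Keq expr → x = 0.7732; check Q = 44.63
Then change container volume by factor 2 (V_new/V_old).
Step 2:
                  L         A         G
  I          0.3924     1.166     1.383
  C         -0.1987    0.5961    0.1987
  E          0.1937     1.762     1.581
  solve Keq expr → x = 0.1987; check Q = 44.63
Then change container volume by factor 1.25 (V_new/V_old).
Step 3:
                  L         A         G
  I           0.155     1.409     1.265
  C        -0.04608    0.1382   0.04608
  E          0.1089     1.548     1.311
  solve Keq expr → x = 0.04608; check Q = 44.63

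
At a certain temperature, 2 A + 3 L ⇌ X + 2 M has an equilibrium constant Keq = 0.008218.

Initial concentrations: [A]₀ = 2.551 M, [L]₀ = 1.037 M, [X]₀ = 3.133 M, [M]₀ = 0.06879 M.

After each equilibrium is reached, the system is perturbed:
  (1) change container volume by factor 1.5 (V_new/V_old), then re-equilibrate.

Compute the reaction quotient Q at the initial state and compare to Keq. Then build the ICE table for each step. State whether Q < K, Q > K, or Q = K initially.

Q₀ = 0.002043 vs Keq = 0.008218 ⇒ Q<K, forward
Step 1:
                    A           L           X           M
  init          2.551       1.037       3.133     0.06879
  Δ          -0.05119    -0.07678     0.02559     0.05119
  eq              2.5      0.9602       3.159        0.12
  solve Keq expr → x = 0.02559; check Q = 0.008218
Then change container volume by factor 1.5 (V_new/V_old).
Step 2:
                    A           L           X           M
  init          1.667      0.6401       2.106     0.07998
  Δ           0.02166     0.03248    -0.01083    -0.02166
  eq            1.688      0.6726       2.095     0.05833
  solve Keq expr → x = -0.01083; check Q = 0.008218

Q₀ = 0.002043; Q < K (proceeds forward)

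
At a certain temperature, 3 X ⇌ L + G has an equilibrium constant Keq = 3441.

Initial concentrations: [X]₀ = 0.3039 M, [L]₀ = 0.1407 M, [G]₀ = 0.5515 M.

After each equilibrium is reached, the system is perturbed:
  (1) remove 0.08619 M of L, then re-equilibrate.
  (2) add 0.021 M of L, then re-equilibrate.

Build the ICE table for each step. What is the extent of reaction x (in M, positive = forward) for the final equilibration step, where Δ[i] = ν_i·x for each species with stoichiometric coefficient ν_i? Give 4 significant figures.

x = -4.4827e-04 M

Q₀ = 2.765 vs Keq = 3441 ⇒ Q<K, forward
Step 1:
                    X           L           G
  Initial      0.3039      0.1407      0.5515
  Change      -0.2689     0.08963     0.08963
  Equil       0.03501      0.2303      0.6411
  solve Keq expr → x = 0.08963; check Q = 3441
Then remove 0.08619 M of L.
Step 2:
                    X           L           G
  Initial     0.03501      0.1441      0.6411
  Change    -0.004925    0.001642    0.001642
  Equil       0.03009      0.1458      0.6428
  solve Keq expr → x = 0.001642; check Q = 3441
Then add 0.021 M of L.
Step 3:
                    X           L           G
  Initial     0.03009      0.1668      0.6428
  Change     0.001345 -4.4827e-04 -4.4827e-04
  Equil       0.03143      0.1663      0.6423
  solve Keq expr → x = -4.4827e-04; check Q = 3441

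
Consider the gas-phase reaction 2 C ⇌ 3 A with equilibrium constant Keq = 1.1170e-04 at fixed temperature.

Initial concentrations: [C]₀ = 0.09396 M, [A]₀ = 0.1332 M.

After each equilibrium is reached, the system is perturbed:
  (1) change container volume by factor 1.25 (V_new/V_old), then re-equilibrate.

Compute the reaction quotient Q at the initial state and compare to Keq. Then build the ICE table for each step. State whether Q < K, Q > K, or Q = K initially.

Q₀ = 0.2677 vs Keq = 1.1170e-04 ⇒ Q>K, reverse
Step 1:
                    C           A
  init        0.09396      0.1332
  Δ           0.07884     -0.1183
  eq           0.1728     0.01494
  solve Keq expr → x = -0.03942; check Q = 1.1170e-04
Then change container volume by factor 1.25 (V_new/V_old).
Step 2:
                    C           A
  init         0.1382     0.01195
  Δ       -5.9083e-04  8.8625e-04
  eq           0.1376     0.01284
  solve Keq expr → x = 2.9542e-04; check Q = 1.1170e-04

Q₀ = 0.2677; Q > K (proceeds reverse)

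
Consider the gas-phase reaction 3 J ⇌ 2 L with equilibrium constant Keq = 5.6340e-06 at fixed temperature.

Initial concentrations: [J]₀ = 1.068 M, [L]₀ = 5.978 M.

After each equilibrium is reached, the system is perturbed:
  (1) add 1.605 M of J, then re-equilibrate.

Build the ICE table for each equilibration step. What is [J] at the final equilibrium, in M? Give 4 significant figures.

Q₀ = 29.34 vs Keq = 5.6340e-06 ⇒ Q>K, reverse
Step 1:
                    J           L
  Initial       1.068       5.978
  Change        8.856      -5.904
  Equil         9.924      0.0742
  solve Keq expr → x = -2.952; check Q = 5.6340e-06
Then add 1.605 M of J.
Step 2:
                    J           L
  Initial       11.53      0.0742
  Change     -0.02757     0.01838
  Equil          11.5     0.09258
  solve Keq expr → x = 0.009189; check Q = 5.6340e-06

[J]_eq = 11.5 M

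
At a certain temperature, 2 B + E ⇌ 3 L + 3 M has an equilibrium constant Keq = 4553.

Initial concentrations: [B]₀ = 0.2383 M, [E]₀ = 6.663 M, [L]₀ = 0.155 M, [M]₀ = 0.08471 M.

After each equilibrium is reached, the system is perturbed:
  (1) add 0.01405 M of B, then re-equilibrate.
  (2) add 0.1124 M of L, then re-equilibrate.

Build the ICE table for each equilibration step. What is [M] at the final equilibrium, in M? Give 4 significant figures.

[M]_eq = 0.4618 M

Q₀ = 5.9825e-06 vs Keq = 4553 ⇒ Q<K, forward
Step 1:
                    B           E           L           M
  Initial      0.2383       6.663       0.155     0.08471
  Change      -0.2377     -0.1188      0.3565      0.3565
  Equil    6.2117e-04       6.544      0.5115      0.4412
  solve Keq expr → x = 0.1188; check Q = 4553
Then add 0.01405 M of B.
Step 2:
                    B           E           L           M
  Initial     0.01467       6.544      0.5115      0.4412
  Change     -0.01396   -0.006982     0.02095     0.02095
  Equil    7.0762e-04       6.537      0.5325      0.4622
  solve Keq expr → x = 0.006982; check Q = 4553
Then add 0.1124 M of L.
Step 3:
                    B           E           L           M
  Initial  7.0762e-04       6.537      0.6449      0.4622
  Change   2.3365e-04  1.1683e-04 -3.5048e-04 -3.5048e-04
  Equil    9.4127e-04       6.537      0.6445      0.4618
  solve Keq expr → x = -1.1683e-04; check Q = 4553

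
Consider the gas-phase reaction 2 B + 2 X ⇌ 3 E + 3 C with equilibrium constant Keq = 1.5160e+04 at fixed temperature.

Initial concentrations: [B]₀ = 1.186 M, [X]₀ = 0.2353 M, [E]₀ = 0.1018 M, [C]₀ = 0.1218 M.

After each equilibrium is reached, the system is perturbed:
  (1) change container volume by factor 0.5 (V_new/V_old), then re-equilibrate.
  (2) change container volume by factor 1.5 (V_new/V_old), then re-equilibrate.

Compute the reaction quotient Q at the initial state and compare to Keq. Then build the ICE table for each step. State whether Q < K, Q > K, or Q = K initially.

Q₀ = 2.4478e-05 vs Keq = 1.5160e+04 ⇒ Q<K, forward
Step 1:
                  B         X         E         C
  Initial     1.186    0.2353    0.1018    0.1218
  Change    -0.2345   -0.2345    0.3517    0.3517
  Equil      0.9515 8.4918e-04    0.4535    0.4735
  solve Keq expr → x = 0.1172; check Q = 1.5160e+04
Then change container volume by factor 0.5 (V_new/V_old).
Step 2:
                  B         X         E         C
  Initial     1.903  0.001698     0.907     0.947
  Change   0.001668  0.001668 -0.002502 -0.002502
  Equil       1.905  0.003366    0.9045    0.9445
  solve Keq expr → x = -8.3398e-04; check Q = 1.5160e+04
Then change container volume by factor 1.5 (V_new/V_old).
Step 3:
                  B         X         E         C
  Initial      1.27  0.002244     0.603    0.6296
  Change  -7.3910e-04 -7.3910e-04  0.001109  0.001109
  Equil       1.269  0.001505    0.6041    0.6307
  solve Keq expr → x = 3.6955e-04; check Q = 1.5160e+04

Q₀ = 2.4478e-05; Q < K (proceeds forward)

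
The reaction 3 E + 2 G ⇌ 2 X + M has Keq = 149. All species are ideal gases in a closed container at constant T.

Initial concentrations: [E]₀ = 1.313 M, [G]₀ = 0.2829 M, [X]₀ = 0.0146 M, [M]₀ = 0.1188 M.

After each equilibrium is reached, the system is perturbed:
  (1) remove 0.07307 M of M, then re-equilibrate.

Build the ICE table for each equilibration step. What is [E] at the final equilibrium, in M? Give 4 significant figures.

Q₀ = 1.3979e-04 vs Keq = 149 ⇒ Q<K, forward
Step 1:
                   E          G          X          M
  init         1.313     0.2829     0.0146     0.1188
  Δ          -0.4041    -0.2694     0.2694     0.1347
  eq          0.9089    0.01352      0.284     0.2535
  solve Keq expr → x = 0.1347; check Q = 149
Then remove 0.07307 M of M.
Step 2:
                   E          G          X          M
  init        0.9089    0.01352      0.284     0.1804
  Δ        -0.002923  -0.001948   0.001948 9.7423e-04
  eq           0.906    0.01157     0.2859     0.1814
  solve Keq expr → x = 9.7423e-04; check Q = 149

[E]_eq = 0.906 M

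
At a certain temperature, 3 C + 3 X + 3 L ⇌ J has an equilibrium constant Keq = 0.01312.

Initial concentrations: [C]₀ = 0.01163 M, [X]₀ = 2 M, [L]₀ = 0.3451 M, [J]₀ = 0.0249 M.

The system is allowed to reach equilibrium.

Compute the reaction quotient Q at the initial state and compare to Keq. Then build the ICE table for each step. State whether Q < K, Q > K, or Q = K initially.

Q₀ = 4.8143e+04 vs Keq = 0.01312 ⇒ Q>K, reverse
Step 1:
                    C           X           L           J
  init        0.01163           2      0.3451      0.0249
  Δ           0.07468     0.07468     0.07468    -0.02489
  eq          0.08631       2.075      0.4198  5.5731e-06
  solve Keq expr → x = -0.02489; check Q = 0.01312

Q₀ = 4.8143e+04; Q > K (proceeds reverse)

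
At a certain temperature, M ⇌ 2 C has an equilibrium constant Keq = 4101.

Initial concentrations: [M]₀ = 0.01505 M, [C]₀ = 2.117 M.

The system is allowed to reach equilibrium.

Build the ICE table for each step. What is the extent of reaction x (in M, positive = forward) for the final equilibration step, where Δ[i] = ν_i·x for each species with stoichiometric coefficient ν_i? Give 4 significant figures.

Q₀ = 297.8 vs Keq = 4101 ⇒ Q<K, forward
Step 1:
                    M           C
  I           0.01505       2.117
  C          -0.01393     0.02786
  E          0.001122       2.145
  solve Keq expr → x = 0.01393; check Q = 4101

x = 0.01393 M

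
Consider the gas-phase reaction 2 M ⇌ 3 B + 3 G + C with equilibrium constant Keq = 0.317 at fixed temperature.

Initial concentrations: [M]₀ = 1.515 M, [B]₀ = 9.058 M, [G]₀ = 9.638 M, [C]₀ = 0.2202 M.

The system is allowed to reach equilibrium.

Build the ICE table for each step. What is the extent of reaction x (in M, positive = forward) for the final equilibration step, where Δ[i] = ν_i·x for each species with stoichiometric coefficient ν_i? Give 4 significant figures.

Q₀ = 6.3834e+04 vs Keq = 0.317 ⇒ Q>K, reverse
Step 1:
                   M          B          G          C
  Initial      1.515      9.058      9.638     0.2202
  Change      0.4404    -0.6606    -0.6606    -0.2202
  Equil        1.955      8.397      8.977 2.8290e-06
  solve Keq expr → x = -0.2202; check Q = 0.317

x = -0.2202 M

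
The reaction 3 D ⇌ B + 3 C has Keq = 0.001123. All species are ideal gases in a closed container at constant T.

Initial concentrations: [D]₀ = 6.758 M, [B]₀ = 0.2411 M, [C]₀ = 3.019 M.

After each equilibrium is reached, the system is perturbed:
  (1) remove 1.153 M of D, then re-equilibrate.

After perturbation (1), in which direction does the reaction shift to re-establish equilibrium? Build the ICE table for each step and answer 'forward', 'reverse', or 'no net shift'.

Direction: reverse

Q₀ = 0.02149 vs Keq = 0.001123 ⇒ Q>K, reverse
Step 1:
                   D          B          C
  init         6.758     0.2411      3.019
  Δ           0.6246    -0.2082    -0.6246
  eq           7.383    0.03291      2.394
  solve Keq expr → x = -0.2082; check Q = 0.001123
Then remove 1.153 M of D.
Step 2:
                   D          B          C
  init          6.23    0.03291      2.394
  Δ          0.03562   -0.01187   -0.03562
  eq           6.265    0.02104      2.359
  solve Keq expr → x = -0.01187; check Q = 0.001123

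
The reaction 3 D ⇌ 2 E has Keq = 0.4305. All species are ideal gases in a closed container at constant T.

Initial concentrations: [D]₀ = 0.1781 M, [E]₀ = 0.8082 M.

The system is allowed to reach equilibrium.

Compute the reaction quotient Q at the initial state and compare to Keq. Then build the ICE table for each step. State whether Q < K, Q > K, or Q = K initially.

Q₀ = 115.6 vs Keq = 0.4305 ⇒ Q>K, reverse
Step 1:
                   D          E
  Initial     0.1781     0.8082
  Change      0.5724    -0.3816
  Equil       0.7505     0.4266
  solve Keq expr → x = -0.1908; check Q = 0.4305

Q₀ = 115.6; Q > K (proceeds reverse)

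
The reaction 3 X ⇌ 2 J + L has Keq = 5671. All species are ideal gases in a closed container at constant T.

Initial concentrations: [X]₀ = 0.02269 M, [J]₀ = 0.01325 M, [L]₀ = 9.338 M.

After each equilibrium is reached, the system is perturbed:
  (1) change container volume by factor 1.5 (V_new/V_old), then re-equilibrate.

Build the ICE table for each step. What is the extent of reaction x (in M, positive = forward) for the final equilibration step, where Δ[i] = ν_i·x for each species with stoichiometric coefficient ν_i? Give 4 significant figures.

x = 0 M

Q₀ = 140.3 vs Keq = 5671 ⇒ Q<K, forward
Step 1:
                    X           J           L
  Initial     0.02269     0.01325       9.338
  Change     -0.01337    0.008914    0.004457
  Equil      0.009319     0.02216       9.342
  solve Keq expr → x = 0.004457; check Q = 5671
Then change container volume by factor 1.5 (V_new/V_old).
Step 2:
                    X           J           L
  Initial    0.006213     0.01478       6.228
  Change            0           0           0
  Equil      0.006213     0.01478       6.228
  solve Keq expr → x = 0; check Q = 5671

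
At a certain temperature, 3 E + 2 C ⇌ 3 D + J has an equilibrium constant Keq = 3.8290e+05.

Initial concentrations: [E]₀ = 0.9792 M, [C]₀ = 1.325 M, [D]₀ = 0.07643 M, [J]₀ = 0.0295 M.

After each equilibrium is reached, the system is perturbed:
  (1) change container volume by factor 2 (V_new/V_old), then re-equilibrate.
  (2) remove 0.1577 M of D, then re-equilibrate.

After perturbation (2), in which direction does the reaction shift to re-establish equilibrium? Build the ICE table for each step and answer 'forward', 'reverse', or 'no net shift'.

Q₀ = 7.9904e-06 vs Keq = 3.8290e+05 ⇒ Q<K, forward
Step 1:
                   E          C          D          J
  init        0.9792      1.325    0.07643     0.0295
  Δ          -0.9661    -0.6441     0.9661      0.322
  eq         0.01309     0.6809      1.043     0.3515
  solve Keq expr → x = 0.322; check Q = 3.8290e+05
Then change container volume by factor 2 (V_new/V_old).
Step 2:
                   E          C          D          J
  init      0.006546     0.3405     0.5213     0.1758
  Δ         0.001649   0.001099  -0.001649 -5.4969e-04
  eq        0.008195     0.3416     0.5196     0.1752
  solve Keq expr → x = -5.4969e-04; check Q = 3.8290e+05
Then remove 0.1577 M of D.
Step 3:
                   E          C          D          J
  init      0.008195     0.3416     0.3619     0.1752
  Δ        -0.002422  -0.001615   0.002422 8.0728e-04
  eq        0.005773     0.3399     0.3643      0.176
  solve Keq expr → x = 8.0728e-04; check Q = 3.8290e+05

Direction: forward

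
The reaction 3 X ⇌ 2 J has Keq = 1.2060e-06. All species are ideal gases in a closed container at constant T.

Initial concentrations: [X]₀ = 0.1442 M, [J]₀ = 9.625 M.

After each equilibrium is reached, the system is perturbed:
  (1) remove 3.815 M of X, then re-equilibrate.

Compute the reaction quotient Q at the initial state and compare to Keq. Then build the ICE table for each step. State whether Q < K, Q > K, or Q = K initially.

Q₀ = 3.0896e+04; Q > K (proceeds reverse)

Q₀ = 3.0896e+04 vs Keq = 1.2060e-06 ⇒ Q>K, reverse
Step 1:
                   X          J
  I           0.1442      9.625
  C            14.35     -9.564
  E            14.49    0.06058
  solve Keq expr → x = -4.782; check Q = 1.2060e-06
Then remove 3.815 M of X.
Step 2:
                   X          J
  I            10.68    0.06058
  C          0.03314   -0.02209
  E            10.71    0.03849
  solve Keq expr → x = -0.01105; check Q = 1.2060e-06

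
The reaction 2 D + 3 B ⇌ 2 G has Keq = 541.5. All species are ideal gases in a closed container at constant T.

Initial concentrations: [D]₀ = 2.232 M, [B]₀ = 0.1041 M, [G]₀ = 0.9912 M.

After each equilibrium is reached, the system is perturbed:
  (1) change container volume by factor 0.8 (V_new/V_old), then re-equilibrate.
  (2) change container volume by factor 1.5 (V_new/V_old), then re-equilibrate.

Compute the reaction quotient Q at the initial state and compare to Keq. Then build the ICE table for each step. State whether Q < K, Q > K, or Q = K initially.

Q₀ = 174.8 vs Keq = 541.5 ⇒ Q<K, forward
Step 1:
                  D         B         G
  Initial     2.232    0.1041    0.9912
  Change   -0.02082  -0.03124   0.02082
  Equil       2.211   0.07286     1.012
  solve Keq expr → x = 0.01041; check Q = 541.5
Then change container volume by factor 0.8 (V_new/V_old).
Step 2:
                  D         B         G
  Initial     2.764   0.09108     1.265
  Change   -0.01171  -0.01756   0.01171
  Equil       2.752   0.07352     1.277
  solve Keq expr → x = 0.005853; check Q = 541.5
Then change container volume by factor 1.5 (V_new/V_old).
Step 3:
                  D         B         G
  Initial     1.835   0.04901    0.8512
  Change    0.01547   0.02321  -0.01547
  Equil        1.85   0.07222    0.8357
  solve Keq expr → x = -0.007736; check Q = 541.5

Q₀ = 174.8; Q < K (proceeds forward)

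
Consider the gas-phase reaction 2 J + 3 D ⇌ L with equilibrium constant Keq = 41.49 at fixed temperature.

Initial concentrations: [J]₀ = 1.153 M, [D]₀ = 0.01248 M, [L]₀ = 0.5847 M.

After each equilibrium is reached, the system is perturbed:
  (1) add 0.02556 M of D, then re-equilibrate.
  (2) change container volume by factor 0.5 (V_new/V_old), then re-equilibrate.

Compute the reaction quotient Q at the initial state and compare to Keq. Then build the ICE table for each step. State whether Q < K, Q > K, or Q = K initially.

Q₀ = 2.2627e+05 vs Keq = 41.49 ⇒ Q>K, reverse
Step 1:
                  J         D         L
  init        1.153   0.01248    0.5847
  Δ          0.1235    0.1853  -0.06176
  eq          1.277    0.1978    0.5229
  solve Keq expr → x = -0.06176; check Q = 41.49
Then add 0.02556 M of D.
Step 2:
                  J         D         L
  init        1.277    0.2233    0.5229
  Δ        -0.01533  -0.02299  0.007664
  eq          1.261    0.2003    0.5306
  solve Keq expr → x = 0.007664; check Q = 41.49
Then change container volume by factor 0.5 (V_new/V_old).
Step 3:
                  J         D         L
  init        2.522    0.4007     1.061
  Δ          -0.154   -0.2309   0.07698
  eq          2.368    0.1697     1.138
  solve Keq expr → x = 0.07698; check Q = 41.49

Q₀ = 2.2627e+05; Q > K (proceeds reverse)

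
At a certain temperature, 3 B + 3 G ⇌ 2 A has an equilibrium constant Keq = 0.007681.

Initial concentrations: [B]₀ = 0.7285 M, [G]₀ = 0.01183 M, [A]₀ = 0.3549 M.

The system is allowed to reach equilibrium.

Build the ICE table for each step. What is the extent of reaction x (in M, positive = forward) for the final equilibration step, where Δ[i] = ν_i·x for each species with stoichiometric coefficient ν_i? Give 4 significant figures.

Q₀ = 1.9677e+05 vs Keq = 0.007681 ⇒ Q>K, reverse
Step 1:
                  B         G         A
  init       0.7285   0.01183    0.3549
  Δ          0.4737    0.4737   -0.3158
  eq          1.202    0.4855   0.03909
  solve Keq expr → x = -0.1579; check Q = 0.007681

x = -0.1579 M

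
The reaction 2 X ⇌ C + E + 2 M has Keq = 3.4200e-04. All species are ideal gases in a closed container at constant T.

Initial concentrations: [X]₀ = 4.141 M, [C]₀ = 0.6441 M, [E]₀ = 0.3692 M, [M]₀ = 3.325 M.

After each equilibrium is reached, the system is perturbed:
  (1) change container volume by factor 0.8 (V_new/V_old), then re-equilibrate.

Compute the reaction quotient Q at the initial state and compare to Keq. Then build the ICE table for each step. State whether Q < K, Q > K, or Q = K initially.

Q₀ = 0.1533 vs Keq = 3.4200e-04 ⇒ Q>K, reverse
Step 1:
                   X          C          E          M
  init         4.141     0.6441     0.3692      3.325
  Δ           0.7298    -0.3649    -0.3649    -0.7298
  eq           4.871     0.2792   0.004315      2.595
  solve Keq expr → x = -0.3649; check Q = 3.4200e-04
Then change container volume by factor 0.8 (V_new/V_old).
Step 2:
                   X          C          E          M
  init         6.088      0.349   0.005393      3.244
  Δ          0.00382   -0.00191   -0.00191   -0.00382
  eq           6.092     0.3471   0.003483       3.24
  solve Keq expr → x = -0.00191; check Q = 3.4200e-04

Q₀ = 0.1533; Q > K (proceeds reverse)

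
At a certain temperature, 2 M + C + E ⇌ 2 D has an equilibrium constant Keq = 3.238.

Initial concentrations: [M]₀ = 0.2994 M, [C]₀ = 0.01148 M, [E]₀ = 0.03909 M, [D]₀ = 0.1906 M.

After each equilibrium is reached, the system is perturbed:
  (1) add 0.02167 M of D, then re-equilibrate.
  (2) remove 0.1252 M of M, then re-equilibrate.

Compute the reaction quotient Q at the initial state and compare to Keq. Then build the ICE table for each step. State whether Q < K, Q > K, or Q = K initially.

Q₀ = 903.1; Q > K (proceeds reverse)

Q₀ = 903.1 vs Keq = 3.238 ⇒ Q>K, reverse
Step 1:
                  M         C         E         D
  init       0.2994   0.01148   0.03909    0.1906
  Δ          0.1246    0.0623    0.0623   -0.1246
  eq          0.424   0.07378    0.1014   0.06599
  solve Keq expr → x = -0.0623; check Q = 3.238
Then add 0.02167 M of D.
Step 2:
                  M         C         E         D
  init        0.424   0.07378    0.1014   0.08766
  Δ         0.01394  0.006971  0.006971  -0.01394
  eq         0.4379   0.08075    0.1084   0.07372
  solve Keq expr → x = -0.006971; check Q = 3.238
Then remove 0.1252 M of M.
Step 3:
                  M         C         E         D
  init       0.3127   0.08075    0.1084   0.07372
  Δ         0.01438   0.00719   0.00719  -0.01438
  eq         0.3271   0.08794    0.1156   0.05934
  solve Keq expr → x = -0.00719; check Q = 3.238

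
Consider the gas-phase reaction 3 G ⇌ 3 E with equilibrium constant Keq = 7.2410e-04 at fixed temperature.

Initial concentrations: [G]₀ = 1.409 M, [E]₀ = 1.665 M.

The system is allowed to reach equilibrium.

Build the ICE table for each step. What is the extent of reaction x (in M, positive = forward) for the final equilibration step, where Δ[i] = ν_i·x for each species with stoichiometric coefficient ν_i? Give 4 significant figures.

Q₀ = 1.65 vs Keq = 7.2410e-04 ⇒ Q>K, reverse
Step 1:
                  G         E
  I           1.409     1.665
  C           1.412    -1.412
  E           2.821    0.2533
  solve Keq expr → x = -0.4706; check Q = 7.2410e-04

x = -0.4706 M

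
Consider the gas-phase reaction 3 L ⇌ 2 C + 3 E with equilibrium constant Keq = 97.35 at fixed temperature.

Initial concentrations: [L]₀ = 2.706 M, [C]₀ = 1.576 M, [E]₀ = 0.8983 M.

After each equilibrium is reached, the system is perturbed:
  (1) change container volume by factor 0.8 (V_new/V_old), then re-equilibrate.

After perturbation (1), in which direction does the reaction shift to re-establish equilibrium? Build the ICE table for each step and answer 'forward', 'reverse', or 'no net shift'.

Direction: reverse

Q₀ = 0.09086 vs Keq = 97.35 ⇒ Q<K, forward
Step 1:
                   L          C          E
  I            2.706      1.576     0.8983
  C           -1.643      1.095      1.643
  E            1.063      2.671      2.541
  solve Keq expr → x = 0.5475; check Q = 97.35
Then change container volume by factor 0.8 (V_new/V_old).
Step 2:
                   L          C          E
  I            1.329      3.339      3.176
  C           0.1266   -0.08442    -0.1266
  E            1.456      3.254       3.05
  solve Keq expr → x = -0.04221; check Q = 97.35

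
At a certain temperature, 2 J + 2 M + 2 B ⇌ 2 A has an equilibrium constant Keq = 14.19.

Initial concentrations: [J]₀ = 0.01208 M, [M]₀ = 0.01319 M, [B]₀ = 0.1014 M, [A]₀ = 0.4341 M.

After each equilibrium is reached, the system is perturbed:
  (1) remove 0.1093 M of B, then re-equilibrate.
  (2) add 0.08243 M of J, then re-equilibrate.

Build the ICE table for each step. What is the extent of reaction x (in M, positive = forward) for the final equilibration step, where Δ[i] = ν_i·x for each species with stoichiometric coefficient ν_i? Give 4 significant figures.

Q₀ = 7.2191e+08 vs Keq = 14.19 ⇒ Q>K, reverse
Step 1:
                   J          M          B          A
  Initial    0.01208    0.01319     0.1014     0.4341
  Change       0.294      0.294      0.294     -0.294
  Equil       0.3061     0.3072     0.3954     0.1401
  solve Keq expr → x = -0.147; check Q = 14.19
Then remove 0.1093 M of B.
Step 2:
                   J          M          B          A
  Initial     0.3061     0.3072     0.2861     0.1401
  Change     0.01862    0.01862    0.01862   -0.01862
  Equil       0.3247     0.3258     0.3047     0.1215
  solve Keq expr → x = -0.009309; check Q = 14.19
Then add 0.08243 M of J.
Step 3:
                   J          M          B          A
  Initial     0.4072     0.3258     0.3047     0.1215
  Change    -0.01347   -0.01347   -0.01347    0.01347
  Equil       0.3937     0.3124     0.2913     0.1349
  solve Keq expr → x = 0.006734; check Q = 14.19

x = 0.006734 M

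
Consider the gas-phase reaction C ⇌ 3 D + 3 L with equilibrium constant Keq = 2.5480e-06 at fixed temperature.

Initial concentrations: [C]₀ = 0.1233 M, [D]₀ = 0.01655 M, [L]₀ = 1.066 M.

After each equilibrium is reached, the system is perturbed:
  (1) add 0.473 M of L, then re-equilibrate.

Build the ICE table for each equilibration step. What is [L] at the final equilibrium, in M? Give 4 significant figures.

Q₀ = 4.4535e-05 vs Keq = 2.5480e-06 ⇒ Q>K, reverse
Step 1:
                  C         D         L
  init       0.1233   0.01655     1.066
  Δ        0.003351  -0.01005  -0.01005
  eq         0.1267  0.006496     1.056
  solve Keq expr → x = -0.003351; check Q = 2.5480e-06
Then add 0.473 M of L.
Step 2:
                  C         D         L
  init       0.1267  0.006496     1.529
  Δ       6.6528e-04 -0.001996 -0.001996
  eq         0.1273    0.0045     1.527
  solve Keq expr → x = -6.6528e-04; check Q = 2.5480e-06

[L]_eq = 1.527 M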